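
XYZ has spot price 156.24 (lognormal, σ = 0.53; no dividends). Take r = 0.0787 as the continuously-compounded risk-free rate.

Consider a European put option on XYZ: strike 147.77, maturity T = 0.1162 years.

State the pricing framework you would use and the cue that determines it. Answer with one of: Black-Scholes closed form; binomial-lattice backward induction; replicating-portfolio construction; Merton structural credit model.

Key observation: a European-exercise option on XYZ struck at 147.77 — a GBM underlying with constant parameters — admits an analytic price: the data contain no early exercise, no discrete tree, no debt structure.

framework: Black-Scholes closed form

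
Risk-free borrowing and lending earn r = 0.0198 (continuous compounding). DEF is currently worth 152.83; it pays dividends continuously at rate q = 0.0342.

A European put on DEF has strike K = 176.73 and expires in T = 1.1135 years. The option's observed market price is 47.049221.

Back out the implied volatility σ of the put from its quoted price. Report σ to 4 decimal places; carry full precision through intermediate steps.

sigma = 0.4899

At σ = 0.4899 the Black–Scholes value reproduces the quote:
σ√T = 0.4899·√1.1135 = 0.516955
d₁ = (ln(S/K) + (r−q+σ²/2)T) / (σ√T) = (ln(152.83/176.73) + (0.0198−0.0342+0.4899²/2)·1.1135) / 0.516955 = (-0.145297 + 0.117587) / 0.516955 = -0.053603
d₂ = d₁ − σ√T = -0.053603 − 0.516955 = -0.570558
e^{−rT} = 0.978194
e^{−qT} = 0.962634
N(−d₁) = 0.521374,  N(−d₂) = 0.715850
V = K·e^{−rT}·N(−d₂) − S·e^{−qT}·N(−d₁) = 123.753479 − 76.704258 = 47.049221 (matching the quote); vega is positive throughout, so no other σ reproduces this price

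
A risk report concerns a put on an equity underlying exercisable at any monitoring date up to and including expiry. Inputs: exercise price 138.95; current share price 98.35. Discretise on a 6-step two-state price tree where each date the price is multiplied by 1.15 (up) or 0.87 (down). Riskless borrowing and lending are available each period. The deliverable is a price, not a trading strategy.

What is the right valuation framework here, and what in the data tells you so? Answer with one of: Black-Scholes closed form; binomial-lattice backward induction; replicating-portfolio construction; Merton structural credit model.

Key observation: early exercise of the strike-138.95 put must be checked at each of the 6 dates (spot 98.35), which forces a node-by-node comparison of intrinsic and continuation value backward from expiry.

framework: binomial-lattice backward induction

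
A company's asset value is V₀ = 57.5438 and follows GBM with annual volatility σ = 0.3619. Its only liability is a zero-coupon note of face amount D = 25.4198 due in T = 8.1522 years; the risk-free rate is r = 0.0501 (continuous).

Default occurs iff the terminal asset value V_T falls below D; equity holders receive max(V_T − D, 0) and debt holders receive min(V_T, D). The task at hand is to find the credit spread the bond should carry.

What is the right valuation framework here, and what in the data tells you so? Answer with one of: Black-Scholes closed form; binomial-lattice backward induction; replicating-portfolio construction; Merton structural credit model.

Key observation: a levered firm with one bullet debt due at 8.1522 years is the canonical structural-credit setup: equity is a call on the firm's assets struck at the face value.

framework: Merton structural credit model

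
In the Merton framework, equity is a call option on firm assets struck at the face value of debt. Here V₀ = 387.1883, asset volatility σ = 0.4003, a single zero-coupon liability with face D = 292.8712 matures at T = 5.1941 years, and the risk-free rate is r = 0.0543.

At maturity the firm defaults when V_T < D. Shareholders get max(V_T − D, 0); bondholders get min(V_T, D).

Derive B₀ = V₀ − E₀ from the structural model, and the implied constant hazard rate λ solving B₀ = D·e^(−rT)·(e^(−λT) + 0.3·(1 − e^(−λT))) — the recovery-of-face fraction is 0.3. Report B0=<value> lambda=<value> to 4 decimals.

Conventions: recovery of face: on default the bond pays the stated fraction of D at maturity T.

B0=179.3880 lambda=0.0602

With assets at 387.1883 and a single debt payment of 292.8712 at 5.1941 years:
d₁ = [ln(V₀/D) + (r + σ²/2)T] / (σ√T)
   = [ln(387.1883/292.8712) + (0.0543 + 0.5·0.4003²)·5.1941] / (0.4003·√5.1941)
   = [0.279178 + 0.698191] / 0.912306 = 1.071317
d₂ = d₁ − σ√T = 1.071317 − 0.912306 = 0.159011
N(d₁) = 0.857987,  N(d₂) = 0.563170,  e^(−rT) = 0.754244
E₀ = V₀·N(d₁) − D·e^(−rT)·N(d₂)
   = 387.1883·0.857987 − 292.8712·0.754244·0.563170 = 207.800251
B₀ = V₀ − E₀ = 387.1883 − 207.800251 = 179.388049
e^(−λT) = (B₀·e^(rT)/D − 0.3)/(1 − 0.3) = (179.3880·1.325831/292.8712 − 0.3)/0.7 = 0.73155932
λ = −ln(0.73155932)/5.1941 = 0.060179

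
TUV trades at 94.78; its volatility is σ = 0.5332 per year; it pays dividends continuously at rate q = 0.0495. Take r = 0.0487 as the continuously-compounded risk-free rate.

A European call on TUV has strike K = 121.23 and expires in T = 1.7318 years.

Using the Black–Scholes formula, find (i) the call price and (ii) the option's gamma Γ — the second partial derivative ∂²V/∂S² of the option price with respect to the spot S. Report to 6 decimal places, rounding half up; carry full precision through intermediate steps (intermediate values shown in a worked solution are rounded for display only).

price = 16.594469
Γ = 0.005506

σ√T = 0.5332·√1.7318 = 0.701680
d₁ = (ln(S/K) + (r−q+σ²/2)T) / (σ√T) = (ln(94.78/121.23) + (0.0487−0.0495+0.5332²/2)·1.7318) / 0.701680 = (-0.246131 + 0.244792) / 0.701680 = -0.001909
d₂ = d₁ − σ√T = -0.001909 − 0.701680 = -0.703589
e^{−rT} = 0.919120
e^{−qT} = 0.917847
N(d₁) = 0.499239,  N(d₂) = 0.240845
Call price V = S·e^{−qT}·N(d₁) − K·e^{−rT}·N(d₂) = 43.430548 − 26.836080 = 16.594469
φ(d₁) = (1/√(2π))·e^{−d₁²/2} = 0.398942
Γ = e^{−qT}·φ(d₁) / (S·σ·√T) = 0.005506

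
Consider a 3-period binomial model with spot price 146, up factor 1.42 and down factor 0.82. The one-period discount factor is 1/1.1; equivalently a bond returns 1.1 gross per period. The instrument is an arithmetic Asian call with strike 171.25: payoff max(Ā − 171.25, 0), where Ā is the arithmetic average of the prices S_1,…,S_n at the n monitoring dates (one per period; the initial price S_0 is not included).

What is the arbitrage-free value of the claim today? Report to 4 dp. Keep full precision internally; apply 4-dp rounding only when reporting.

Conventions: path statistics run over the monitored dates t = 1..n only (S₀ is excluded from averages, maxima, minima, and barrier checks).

price = 20.6633

Under the martingale measure an up-move has probability p* = 0.4667; value the claim as the probability-weighted average of per-path payoffs, discounted 3 periods at R = 1.1.
Enumerate all 2^3 = 8 price paths (U = up ×1.42, D = down ×0.82); each path with k up-moves has probability p*^k·(1−p*)^(3−k).
DDD: Ā=99.4634, payoff=0.0000, prob=0.151704
UDD: Ā=172.2415, payoff=0.9915, prob=0.132741
DUD: Ā=143.0415, payoff=0.0000, prob=0.132741
UUD: Ā=247.7059, payoff=76.4559, prob=0.116148
DDU: Ā=119.0975, payoff=0.0000, prob=0.132741
UDU: Ā=206.2419, payoff=34.9919, prob=0.116148
DUU: Ā=177.0419, payoff=5.7919, prob=0.116148
UUU: Ā=306.5848, payoff=135.3348, prob=0.101630
Price = Σ prob·payoff / R^3 = 27.502820 / 1.331000 = 20.6633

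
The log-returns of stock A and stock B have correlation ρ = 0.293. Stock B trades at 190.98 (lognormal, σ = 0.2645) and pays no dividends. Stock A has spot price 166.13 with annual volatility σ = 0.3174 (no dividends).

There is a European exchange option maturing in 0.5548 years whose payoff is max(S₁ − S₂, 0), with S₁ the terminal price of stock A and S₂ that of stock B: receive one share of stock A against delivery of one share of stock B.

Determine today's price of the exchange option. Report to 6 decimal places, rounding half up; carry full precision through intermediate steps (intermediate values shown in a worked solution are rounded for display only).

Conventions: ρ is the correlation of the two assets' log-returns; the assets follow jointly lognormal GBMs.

exchange price = 8.594370

σ_eff = √(σ₁² + σ₂² − 2ρσ₁σ₂) = √(0.3174² + 0.2645² − 2·0.293·0.3174·0.2645) = 0.348578
d₁ = (ln(S₁/S₂) + (q₂ − q₁ + σ_eff²/2)T) / (σ_eff√T) = (ln(166.13/190.98) + (0.0 − 0.0 + 0.060753)·0.5548) / 0.259638 = -0.407074
d₂ = d₁ − σ_eff√T = -0.407074 − 0.259638 = -0.666713
N(d₁) = 0.341977,  N(d₂) = 0.252478
V = S₁·e^{−q₁T}·N(d₁) − S₂·e^{−q₂T}·N(d₂) = 56.812597 − 48.218227 = 8.594370
Key observation: r never enters — measured in units of stock B, the claim is a call on S₁/S₂ struck at 1, so only the dividend yields and σ_eff matter.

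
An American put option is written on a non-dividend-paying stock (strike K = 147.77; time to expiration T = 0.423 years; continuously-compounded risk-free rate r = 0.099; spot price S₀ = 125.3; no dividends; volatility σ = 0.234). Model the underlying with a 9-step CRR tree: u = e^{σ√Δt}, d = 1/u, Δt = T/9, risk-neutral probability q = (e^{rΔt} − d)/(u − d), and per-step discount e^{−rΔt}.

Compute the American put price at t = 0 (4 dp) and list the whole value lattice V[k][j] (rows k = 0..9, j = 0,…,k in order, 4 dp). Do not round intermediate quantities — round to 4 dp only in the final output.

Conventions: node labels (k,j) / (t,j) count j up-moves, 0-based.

params: Δt=0.04700 u=1.05204 d=0.95054 q=0.53327 e^(-rΔt)=0.99536
t_9 payoffs: 68.3984 59.9226 50.5418 40.1592 28.6679 15.9495 1.8730 0.0000 0.0000 0.0000
k=8: node(8,0) S=83.5020 payoff=64.2680 vs cont=63.5820 → 64.2680 [stop]  node(8,1) S=92.4188 payoff=55.3512 vs cont=54.6652 → 55.3512 [stop]  node(8,2) S=102.2878 payoff=45.4822 vs cont=44.7962 → 45.4822 [stop]  node(8,3) S=113.2107 payoff=34.5593 vs cont=33.8733 → 34.5593 [stop]  node(8,4) S=125.3000 payoff=22.4700 vs cont=21.7840 → 22.4700 [stop]  node(8,5) S=138.6802 payoff=9.0898 vs cont=8.4038 → 9.0898 [stop]  node(8,6) S=153.4893 payoff=0.0000 vs cont=0.8701 → 0.8701 [wait]  node(8,7) S=169.8797 payoff=0.0000 vs cont=0.0000 → 0.0000 [wait]  node(8,8) S=188.0205 payoff=0.0000 vs cont=0.0000 → 0.0000 [wait]
k=7: node(7,0) S=87.8474 payoff=59.9226 vs cont=59.2366 → 59.9226 [stop]  node(7,1) S=97.2282 payoff=50.5418 vs cont=49.8558 → 50.5418 [stop]  node(7,2) S=107.6108 payoff=40.1592 vs cont=39.4732 → 40.1592 [stop]  node(7,3) S=119.1021 payoff=28.6679 vs cont=27.9820 → 28.6679 [stop]  node(7,4) S=131.8205 payoff=15.9495 vs cont=15.2636 → 15.9495 [stop]  node(7,5) S=145.8970 payoff=1.8730 vs cont=4.6847 → 4.6847 [wait]  node(7,6) S=161.4767 payoff=0.0000 vs cont=0.4042 → 0.4042 [wait]  node(7,7) S=178.7201 payoff=0.0000 vs cont=0.0000 → 0.0000 [wait]
k=6: node(6,0) S=92.4188 payoff=55.3512 vs cont=54.6652 → 55.3512 [stop]  node(6,1) S=102.2878 payoff=45.4822 vs cont=44.7962 → 45.4822 [stop]  node(6,2) S=113.2107 payoff=34.5593 vs cont=33.8733 → 34.5593 [stop]  node(6,3) S=125.3000 payoff=22.4700 vs cont=21.7840 → 22.4700 [stop]  node(6,4) S=138.6802 payoff=9.0898 vs cont=9.8962 → 9.8962 [wait]  node(6,5) S=153.4893 payoff=0.0000 vs cont=2.3909 → 2.3909 [wait]  node(6,6) S=169.8797 payoff=0.0000 vs cont=0.1878 → 0.1878 [wait]
k=5: node(5,0) S=97.2282 payoff=50.5418 vs cont=49.8558 → 50.5418 [stop]  node(5,1) S=107.6108 payoff=40.1592 vs cont=39.4732 → 40.1592 [stop]  node(5,2) S=119.1021 payoff=28.6679 vs cont=27.9820 → 28.6679 [stop]  node(5,3) S=131.8205 payoff=15.9495 vs cont=15.6916 → 15.9495 [stop]  node(5,4) S=145.8970 payoff=1.8730 vs cont=5.8665 → 5.8665 [wait]  node(5,5) S=161.4767 payoff=0.0000 vs cont=1.2104 → 1.2104 [wait]
k=4: node(4,0) S=102.2878 payoff=45.4822 vs cont=44.7962 → 45.4822 [stop]  node(4,1) S=113.2107 payoff=34.5593 vs cont=33.8733 → 34.5593 [stop]  node(4,2) S=125.3000 payoff=22.4700 vs cont=21.7840 → 22.4700 [stop]  node(4,3) S=138.6802 payoff=9.0898 vs cont=10.5235 → 10.5235 [wait]  node(4,4) S=153.4893 payoff=0.0000 vs cont=3.3678 → 3.3678 [wait]
k=3: node(3,0) S=107.6108 payoff=40.1592 vs cont=39.4732 → 40.1592 [stop]  node(3,1) S=119.1021 payoff=28.6679 vs cont=27.9820 → 28.6679 [stop]  node(3,2) S=131.8205 payoff=15.9495 vs cont=16.0246 → 16.0246 [wait]  node(3,3) S=145.8970 payoff=1.8730 vs cont=6.6765 → 6.6765 [wait]
k=2: node(2,0) S=113.2107 payoff=34.5593 vs cont=33.8733 → 34.5593 [stop]  node(2,1) S=125.3000 payoff=22.4700 vs cont=21.8239 → 22.4700 [stop]  node(2,2) S=138.6802 payoff=9.0898 vs cont=10.9883 → 10.9883 [wait]
k=1: node(1,0) S=119.1021 payoff=28.6679 vs cont=27.9820 → 28.6679 [stop]  node(1,1) S=131.8205 payoff=15.9495 vs cont=16.2713 → 16.2713 [wait]
k=0: node(0,0) S=125.3000 payoff=22.4700 vs cont=21.9548 → 22.4700 [stop]

price = 22.4700
tree:
22.4700
28.6679 16.2713
34.5593 22.4700 10.9883
40.1592 28.6679 16.0246 6.6765
45.4822 34.5593 22.4700 10.5235 3.3678
50.5418 40.1592 28.6679 15.9495 5.8665 1.2104
55.3512 45.4822 34.5593 22.4700 9.8962 2.3909 0.1878
59.9226 50.5418 40.1592 28.6679 15.9495 4.6847 0.4042 0.0000
64.2680 55.3512 45.4822 34.5593 22.4700 9.0898 0.8701 0.0000 0.0000
68.3984 59.9226 50.5418 40.1592 28.6679 15.9495 1.8730 0.0000 0.0000 0.0000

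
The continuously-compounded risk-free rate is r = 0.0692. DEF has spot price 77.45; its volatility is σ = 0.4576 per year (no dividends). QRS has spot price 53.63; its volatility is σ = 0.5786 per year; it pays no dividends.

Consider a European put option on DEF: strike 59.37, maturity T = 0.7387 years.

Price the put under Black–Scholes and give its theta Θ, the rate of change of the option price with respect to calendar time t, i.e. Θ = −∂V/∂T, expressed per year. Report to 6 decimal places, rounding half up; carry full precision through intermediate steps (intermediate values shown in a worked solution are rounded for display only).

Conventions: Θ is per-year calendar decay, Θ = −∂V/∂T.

σ√T = 0.4576·√0.7387 = 0.393296
d₁ = (ln(S/K) + (r+σ²/2)T) / (σ√T) = (ln(77.45/59.37) + (0.0692+0.4576²/2)·0.7387) / 0.393296 = (0.265844 + 0.128459) / 0.393296 = 1.002558
d₂ = d₁ − σ√T = 1.002558 − 0.393296 = 0.609262
e^{−rT} = 0.950167
N(−d₁) = 0.158037,  N(−d₂) = 0.271175
Put price V = K·e^{−rT}·N(−d₂) − S·N(−d₁) = 15.297385 − 12.239968 = 3.057417
φ(d₁) = (1/√(2π))·e^{−d₁²/2} = 0.241352
Θ = −S·φ(d₁)·σ/(2√T) + r·K·e^{−rT}·N(−d₂) = −4.976154 + 1.058579 = -3.917575

price = 3.057417
Θ = -3.917575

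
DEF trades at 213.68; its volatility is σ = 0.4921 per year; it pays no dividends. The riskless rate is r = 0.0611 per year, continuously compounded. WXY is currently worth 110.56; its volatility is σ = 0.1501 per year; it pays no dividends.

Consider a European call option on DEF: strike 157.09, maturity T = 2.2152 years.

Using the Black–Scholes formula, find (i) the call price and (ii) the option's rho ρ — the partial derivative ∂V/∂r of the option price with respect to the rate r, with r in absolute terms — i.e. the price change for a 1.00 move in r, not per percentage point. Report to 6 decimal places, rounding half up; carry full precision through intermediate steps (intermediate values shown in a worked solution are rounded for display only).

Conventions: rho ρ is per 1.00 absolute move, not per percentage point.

price = 96.719052
ρ = 180.631633

σ√T = 0.4921·√2.2152 = 0.732419
d₁ = (ln(S/K) + (r+σ²/2)T) / (σ√T) = (ln(213.68/157.09) + (0.0611+0.4921²/2)·2.2152) / 0.732419 = (0.307661 + 0.403568) / 0.732419 = 0.971067
d₂ = d₁ − σ√T = 0.971067 − 0.732419 = 0.238648
e^{−rT} = 0.873411
N(d₁) = 0.834243,  N(d₂) = 0.594311
Call price V = S·N(d₁) − K·e^{−rT}·N(d₂) = 178.260959 − 81.541907 = 96.719052
ρ = K·T·e^{−rT}·N(d₂) = 180.631633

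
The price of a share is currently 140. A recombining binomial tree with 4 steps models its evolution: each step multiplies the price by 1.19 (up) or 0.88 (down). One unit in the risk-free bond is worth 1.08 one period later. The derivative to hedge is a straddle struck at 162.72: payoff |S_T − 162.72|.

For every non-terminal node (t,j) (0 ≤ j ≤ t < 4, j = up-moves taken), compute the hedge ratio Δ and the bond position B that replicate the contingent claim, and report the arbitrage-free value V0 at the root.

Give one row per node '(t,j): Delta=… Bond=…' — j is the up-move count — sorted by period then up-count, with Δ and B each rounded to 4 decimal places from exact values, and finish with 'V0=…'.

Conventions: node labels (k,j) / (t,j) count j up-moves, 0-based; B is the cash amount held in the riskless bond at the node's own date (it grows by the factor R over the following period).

(0,0): Delta=0.4461 Bond=-27.6383
(1,0): Delta=-0.1611 Bond=44.9590
(1,1): Delta=0.6931 Bond=-70.9940
(2,0): Delta=-1.0000 Bond=139.5062
(2,1): Delta=0.1801 Bond=-1.4671
(2,2): Delta=0.9017 Bond=-118.0371
(3,0): Delta=-1.0000 Bond=150.6667
(3,1): Delta=-1.0000 Bond=150.6667
(3,2): Delta=0.6601 Bond=-85.3226
(3,3): Delta=1.0000 Bond=-150.6667
V0=34.8176

Arbitrage-free pricing uses the up-move probability p* = (R−d)/(u−d) = 0.6452, discounting each step at R = 1.08.
Payoffs at expiry: V(4,0)=78.7626, V(4,1)=49.1868, V(4,2)=9.1921, V(4,3)=44.8916, V(4,4)=118.0275
(3,0): S=95.4061. Δ = (V_up−V_dn)/(S_up−S_dn) = (49.1868−78.7626)/(113.5332−83.9574) = -1.0000. V = [p*·49.1868 + (1−p*)·78.7626]/1.08 = 55.2606. B = V − Δ·S = 150.6667.
(3,1): S=129.0150. Δ = (V_up−V_dn)/(S_up−S_dn) = (9.1921−49.1868)/(153.5279−113.5332) = -1.0000. V = [p*·9.1921 + (1−p*)·49.1868]/1.08 = 21.6516. B = V − Δ·S = 150.6667.
(3,2): S=174.4635. Δ = (V_up−V_dn)/(S_up−S_dn) = (44.8916−9.1921)/(207.6116−153.5279) = 0.6601. V = [p*·44.8916 + (1−p*)·9.1921]/1.08 = 29.8371. B = V − Δ·S = -85.3226.
(3,3): S=235.9223. Δ = (V_up−V_dn)/(S_up−S_dn) = (118.0275−44.8916)/(280.7475−207.6116) = 1.0000. V = [p*·118.0275 + (1−p*)·44.8916]/1.08 = 85.2556. B = V − Δ·S = -150.6667.
(2,0): S=108.4160. Δ = (V_up−V_dn)/(S_up−S_dn) = (21.6516−55.2606)/(129.0150−95.4061) = -1.0000. V = [p*·21.6516 + (1−p*)·55.2606]/1.08 = 31.0902. B = V − Δ·S = 139.5062.
(2,1): S=146.6080. Δ = (V_up−V_dn)/(S_up−S_dn) = (29.8371−21.6516)/(174.4635−129.0150) = 0.1801. V = [p*·29.8371 + (1−p*)·21.6516]/1.08 = 24.9375. B = V − Δ·S = -1.4671.
(2,2): S=198.2540. Δ = (V_up−V_dn)/(S_up−S_dn) = (85.2556−29.8371)/(235.9223−174.4635) = 0.9017. V = [p*·85.2556 + (1−p*)·29.8371]/1.08 = 60.7324. B = V − Δ·S = -118.0371.
(1,0): S=123.2000. Δ = (V_up−V_dn)/(S_up−S_dn) = (24.9375−31.0902)/(146.6080−108.4160) = -0.1611. V = [p*·24.9375 + (1−p*)·31.0902]/1.08 = 25.1118. B = V − Δ·S = 44.9590.
(1,1): S=166.6000. Δ = (V_up−V_dn)/(S_up−S_dn) = (60.7324−24.9375)/(198.2540−146.6080) = 0.6931. V = [p*·60.7324 + (1−p*)·24.9375]/1.08 = 44.4731. B = V − Δ·S = -70.9940.
(0,0): S=140.0000. Δ = (V_up−V_dn)/(S_up−S_dn) = (44.4731−25.1118)/(166.6000−123.2000) = 0.4461. V = [p*·44.4731 + (1−p*)·25.1118]/1.08 = 34.8176. B = V − Δ·S = -27.6383.
As a check, the time-0 holding Δ(0,0)·S0 + B(0,0) comes to 34.8176 — exactly V0.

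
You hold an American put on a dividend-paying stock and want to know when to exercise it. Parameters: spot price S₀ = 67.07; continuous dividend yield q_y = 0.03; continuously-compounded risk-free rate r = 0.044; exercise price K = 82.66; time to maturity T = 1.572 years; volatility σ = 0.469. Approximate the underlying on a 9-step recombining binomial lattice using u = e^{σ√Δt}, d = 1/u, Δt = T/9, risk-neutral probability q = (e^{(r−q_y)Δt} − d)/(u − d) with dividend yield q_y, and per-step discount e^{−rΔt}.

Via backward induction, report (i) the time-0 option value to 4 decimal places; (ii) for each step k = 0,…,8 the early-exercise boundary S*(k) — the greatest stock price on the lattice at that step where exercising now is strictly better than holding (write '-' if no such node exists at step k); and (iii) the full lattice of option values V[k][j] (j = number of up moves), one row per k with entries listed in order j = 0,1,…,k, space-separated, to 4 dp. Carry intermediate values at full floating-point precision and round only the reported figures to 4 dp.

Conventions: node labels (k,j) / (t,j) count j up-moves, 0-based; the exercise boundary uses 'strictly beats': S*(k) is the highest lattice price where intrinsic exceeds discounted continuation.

Δt=0.17467  u=1.21654  d=0.82200  q=0.45736  discount=0.99234
step 9 (expiry): payoffs max(K−S,0) = 71.1680 65.6523 57.4891 45.4079 27.5282 1.0667 0.0000 0.0000 0.0000 0.0000
step 8: (k=8,j=0): S=13.9804, K−S=68.6796, hold=68.1198 ⇒ V=68.6796 exercise | (k=8,j=1): S=20.6906, K−S=61.9694, hold=61.4447 ⇒ V=61.9694 exercise | (k=8,j=2): S=30.6214, K−S=52.0386, hold=51.5659 ⇒ V=52.0386 exercise | (k=8,j=3): S=45.3186, K−S=37.3414, hold=36.9454 ⇒ V=37.3414 exercise | (k=8,j=4): S=67.0700, K−S=15.5900, hold=15.3077 ⇒ V=15.5900 exercise | (k=8,j=5): S=99.2614, K−S=0.0000, hold=0.5744 ⇒ V=0.5744 continue | (k=8,j=6): S=146.9035, K−S=0.0000, hold=0.0000 ⇒ V=0.0000 continue | (k=8,j=7): S=217.4124, K−S=0.0000, hold=0.0000 ⇒ V=0.0000 continue | (k=8,j=8): S=321.7631, K−S=0.0000, hold=0.0000 ⇒ V=0.0000 continue  boundary S*=67.0700
step 7: (k=7,j=0): S=17.0077, K−S=65.6523, hold=65.1083 ⇒ V=65.6523 exercise | (k=7,j=1): S=25.1709, K−S=57.4891, hold=56.9878 ⇒ V=57.4891 exercise | (k=7,j=2): S=37.2521, K−S=45.4079, hold=44.9698 ⇒ V=45.4079 exercise | (k=7,j=3): S=55.1318, K−S=27.5282, hold=27.1835 ⇒ V=27.5282 exercise | (k=7,j=4): S=81.5933, K−S=1.0667, hold=8.6557 ⇒ V=8.6557 continue | (k=7,j=5): S=120.7553, K−S=0.0000, hold=0.3093 ⇒ V=0.3093 continue | (k=7,j=6): S=178.7139, K−S=0.0000, hold=0.0000 ⇒ V=0.0000 continue | (k=7,j=7): S=264.4906, K−S=0.0000, hold=0.0000 ⇒ V=0.0000 continue  boundary S*=55.1318
step 6: (k=6,j=0): S=20.6906, K−S=61.9694, hold=61.4447 ⇒ V=61.9694 exercise | (k=6,j=1): S=30.6214, K−S=52.0386, hold=51.5659 ⇒ V=52.0386 exercise | (k=6,j=2): S=45.3186, K−S=37.3414, hold=36.9454 ⇒ V=37.3414 exercise | (k=6,j=3): S=67.0700, K−S=15.5900, hold=18.7520 ⇒ V=18.7520 continue | (k=6,j=4): S=99.2614, K−S=0.0000, hold=4.8014 ⇒ V=4.8014 continue | (k=6,j=5): S=146.9035, K−S=0.0000, hold=0.1666 ⇒ V=0.1666 continue | (k=6,j=6): S=217.4124, K−S=0.0000, hold=0.0000 ⇒ V=0.0000 continue  boundary S*=45.3186
step 5: (k=5,j=0): S=25.1709, K−S=57.4891, hold=56.9878 ⇒ V=57.4891 exercise | (k=5,j=1): S=37.2521, K−S=45.4079, hold=44.9698 ⇒ V=45.4079 exercise | (k=5,j=2): S=55.1318, K−S=27.5282, hold=28.6186 ⇒ V=28.6186 continue | (k=5,j=3): S=81.5933, K−S=1.0667, hold=12.2768 ⇒ V=12.2768 continue | (k=5,j=4): S=120.7553, K−S=0.0000, hold=2.6611 ⇒ V=2.6611 continue | (k=5,j=5): S=178.7139, K−S=0.0000, hold=0.0897 ⇒ V=0.0897 continue  boundary S*=37.2521
step 4: (k=4,j=0): S=30.6214, K−S=52.0386, hold=51.5659 ⇒ V=52.0386 exercise | (k=4,j=1): S=45.3186, K−S=37.3414, hold=37.4403 ⇒ V=37.4403 continue | (k=4,j=2): S=67.0700, K−S=15.5900, hold=20.9827 ⇒ V=20.9827 continue | (k=4,j=3): S=99.2614, K−S=0.0000, hold=7.8187 ⇒ V=7.8187 continue | (k=4,j=4): S=146.9035, K−S=0.0000, hold=1.4737 ⇒ V=1.4737 continue  boundary S*=30.6214
step 3: (k=3,j=0): S=37.2521, K−S=45.4079, hold=45.0147 ⇒ V=45.4079 exercise | (k=3,j=1): S=55.1318, K−S=27.5282, hold=29.6842 ⇒ V=29.6842 continue | (k=3,j=2): S=81.5933, K−S=1.0667, hold=14.8474 ⇒ V=14.8474 continue | (k=3,j=3): S=120.7553, K−S=0.0000, hold=4.8791 ⇒ V=4.8791 continue  boundary S*=37.2521
step 2: (k=2,j=0): S=45.3186, K−S=37.3414, hold=37.9240 ⇒ V=37.9240 continue | (k=2,j=1): S=67.0700, K−S=15.5900, hold=22.7232 ⇒ V=22.7232 continue | (k=2,j=2): S=99.2614, K−S=0.0000, hold=10.2095 ⇒ V=10.2095 continue  boundary S*=-
step 1: (k=1,j=0): S=55.1318, K−S=27.5282, hold=30.7346 ⇒ V=30.7346 continue | (k=1,j=1): S=81.5933, K−S=1.0667, hold=16.8698 ⇒ V=16.8698 continue  boundary S*=-
step 0: (k=0,j=0): S=67.0700, K−S=15.5900, hold=24.2067 ⇒ V=24.2067 continue  boundary S*=-

price = 24.2067
boundary = - - - 37.2521 30.6214 37.2521 45.3186 55.1318 67.0700
tree:
24.2067
30.7346 16.8698
37.9240 22.7232 10.2095
45.4079 29.6842 14.8474 4.8791
52.0386 37.4403 20.9827 7.8187 1.4737
57.4891 45.4079 28.6186 12.2768 2.6611 0.0897
61.9694 52.0386 37.3414 18.7520 4.8014 0.1666 0.0000
65.6523 57.4891 45.4079 27.5282 8.6557 0.3093 0.0000 0.0000
68.6796 61.9694 52.0386 37.3414 15.5900 0.5744 0.0000 0.0000 0.0000
71.1680 65.6523 57.4891 45.4079 27.5282 1.0667 0.0000 0.0000 0.0000 0.0000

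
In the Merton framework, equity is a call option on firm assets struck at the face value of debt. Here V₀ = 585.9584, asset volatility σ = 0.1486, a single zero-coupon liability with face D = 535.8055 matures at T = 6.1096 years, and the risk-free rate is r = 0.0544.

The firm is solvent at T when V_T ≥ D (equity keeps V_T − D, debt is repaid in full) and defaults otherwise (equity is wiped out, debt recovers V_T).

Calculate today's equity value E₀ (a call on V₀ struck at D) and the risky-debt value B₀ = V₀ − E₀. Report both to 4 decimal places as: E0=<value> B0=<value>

Equity is a call on the firm's assets struck at D = 535.8055:
d₁ = [ln(V₀/D) + (r + σ²/2)T] / (σ√T)
   = [ln(585.9584/535.8055) + (0.0544 + 0.5·0.1486²)·6.1096] / (0.1486·√6.1096)
   = [0.089478 + 0.399818] / 0.367304 = 1.332129
d₂ = d₁ − σ√T = 1.332129 − 0.367304 = 0.964825
N(d₁) = 0.908591,  N(d₂) = 0.832684,  e^(−rT) = 0.717227
E₀ = V₀·N(d₁) − D·e^(−rT)·N(d₂)
   = 585.9584·0.908591 − 535.8055·0.717227·0.832684 = 212.400824
B₀ = V₀ − E₀ = 585.9584 − 212.400824 = 373.557576

E0=212.4008 B0=373.5576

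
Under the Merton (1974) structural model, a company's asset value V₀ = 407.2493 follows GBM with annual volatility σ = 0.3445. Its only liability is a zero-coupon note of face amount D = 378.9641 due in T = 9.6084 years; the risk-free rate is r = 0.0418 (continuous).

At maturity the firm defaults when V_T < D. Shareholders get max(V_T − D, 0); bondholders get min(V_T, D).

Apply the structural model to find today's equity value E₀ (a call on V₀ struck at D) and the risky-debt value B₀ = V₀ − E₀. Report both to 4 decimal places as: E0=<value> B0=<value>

With assets at 407.2493 and a single debt payment of 378.9641 at 9.6084 years:
d₁ = [ln(V₀/D) + (r + σ²/2)T] / (σ√T)
   = [ln(407.2493/378.9641) + (0.0418 + 0.5·0.3445²)·9.6084] / (0.3445·√9.6084)
   = [0.071984 + 0.971795] / 1.067861 = 0.977448
d₂ = d₁ − σ√T = 0.977448 − 1.067861 = -0.090413
N(d₁) = 0.835826,  N(d₂) = 0.463980,  e^(−rT) = 0.669228
E₀ = V₀·N(d₁) − D·e^(−rT)·N(d₂)
   = 407.2493·0.835826 − 378.9641·0.669228·0.463980 = 222.718344
B₀ = V₀ − E₀ = 407.2493 − 222.718344 = 184.530956

E0=222.7183 B0=184.5310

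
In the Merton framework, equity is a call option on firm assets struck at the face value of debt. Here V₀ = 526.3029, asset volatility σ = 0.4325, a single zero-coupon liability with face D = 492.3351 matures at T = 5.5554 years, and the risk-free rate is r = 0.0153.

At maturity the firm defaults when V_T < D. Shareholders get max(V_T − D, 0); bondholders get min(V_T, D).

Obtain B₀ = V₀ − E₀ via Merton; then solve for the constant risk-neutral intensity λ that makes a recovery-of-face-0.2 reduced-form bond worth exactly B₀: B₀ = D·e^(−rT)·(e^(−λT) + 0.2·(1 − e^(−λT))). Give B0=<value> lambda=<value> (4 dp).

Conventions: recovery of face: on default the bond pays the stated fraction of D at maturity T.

B0=296.6499 lambda=0.1012

With assets at 526.3029 and a single debt payment of 492.3351 at 5.5554 years:
d₁ = [ln(V₀/D) + (r + σ²/2)T] / (σ√T)
   = [ln(526.3029/492.3351) + (0.0153 + 0.5·0.4325²)·5.5554] / (0.4325·√5.5554)
   = [0.066717 + 0.604584] / 1.019398 = 0.658527
d₂ = d₁ − σ√T = 0.658527 − 1.019398 = -0.360871
N(d₁) = 0.744900,  N(d₂) = 0.359098,  e^(−rT) = 0.918514
E₀ = V₀·N(d₁) − D·e^(−rT)·N(d₂)
   = 526.3029·0.744900 − 492.3351·0.918514·0.359098 = 229.652986
B₀ = V₀ − E₀ = 526.3029 − 229.652986 = 296.649914
e^(−λT) = (B₀·e^(rT)/D − 0.2)/(1 − 0.2) = (296.6499·1.088714/492.3351 − 0.2)/0.8 = 0.56998785
λ = −ln(0.56998785)/5.5554 = 0.101188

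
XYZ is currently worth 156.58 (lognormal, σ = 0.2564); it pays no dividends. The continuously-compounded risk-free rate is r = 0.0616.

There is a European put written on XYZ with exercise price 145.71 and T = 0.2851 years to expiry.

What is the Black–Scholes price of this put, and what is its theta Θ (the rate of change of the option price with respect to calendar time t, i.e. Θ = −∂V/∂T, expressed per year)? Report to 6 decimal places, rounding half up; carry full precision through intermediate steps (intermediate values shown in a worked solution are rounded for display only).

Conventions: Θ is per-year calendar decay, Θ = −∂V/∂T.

σ√T = 0.2564·√0.2851 = 0.136904
d₁ = (ln(S/K) + (r+σ²/2)T) / (σ√T) = (ln(156.58/145.71) + (0.0616+0.2564²/2)·0.2851) / 0.136904 = (0.071949 + 0.026934) / 0.136904 = 0.722274
d₂ = d₁ − σ√T = 0.722274 − 0.136904 = 0.585369
e^{−rT} = 0.982591
N(−d₁) = 0.235063,  N(−d₂) = 0.279150
Put price V = K·e^{−rT}·N(−d₂) − S·N(−d₁) = 39.966797 − 36.806189 = 3.160608
φ(d₁) = (1/√(2π))·e^{−d₁²/2} = 0.307347
Θ = −S·φ(d₁)·σ/(2√T) + r·K·e^{−rT}·N(−d₂) = −11.554592 + 2.461955 = -9.092637

price = 3.160608
Θ = -9.092637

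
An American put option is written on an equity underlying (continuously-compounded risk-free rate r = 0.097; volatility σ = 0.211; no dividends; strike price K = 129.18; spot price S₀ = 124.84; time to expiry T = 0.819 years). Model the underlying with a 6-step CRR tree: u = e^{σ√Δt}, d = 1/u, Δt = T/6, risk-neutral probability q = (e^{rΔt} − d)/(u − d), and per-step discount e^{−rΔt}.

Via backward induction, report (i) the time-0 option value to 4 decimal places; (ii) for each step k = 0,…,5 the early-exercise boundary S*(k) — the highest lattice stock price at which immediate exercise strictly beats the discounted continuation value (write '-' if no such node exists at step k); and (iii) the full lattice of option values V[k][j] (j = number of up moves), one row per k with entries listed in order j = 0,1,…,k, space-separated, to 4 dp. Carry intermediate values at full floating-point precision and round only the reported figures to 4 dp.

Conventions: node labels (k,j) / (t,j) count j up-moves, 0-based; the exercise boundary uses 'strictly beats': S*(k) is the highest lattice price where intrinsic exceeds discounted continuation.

price = 8.3357
boundary = - - 106.8174 115.4777 106.8174 115.4777
tree:
8.3357
13.9192 4.2494
22.3626 7.7707 1.6486
30.3733 13.7023 3.4039 0.3411
37.7833 22.3626 6.9079 0.7964 0.0000
44.6376 30.3733 13.7023 1.8591 0.0000 0.0000
50.9778 37.7833 22.3626 4.3400 0.0000 0.0000 0.0000

Δt=0.13650, u=1.08107, d=0.92501, q=0.56592, disc=e^(-rΔt)=0.98685
k=6 terminal: V=max(K-S,0) → 50.9778 37.7833 22.3626 4.3400 0.0000 0.0000 0.0000
k=5: j=0 S=84.5424 intr=44.6376 cont=42.9384 V=44.6376[EX]; j=1 S=98.8067 intr=30.3733 cont=28.6742 V=30.3733[EX]; j=2 S=115.4777 intr=13.7023 cont=12.0032 V=13.7023[EX]; j=3 S=134.9614 intr=0.0000 cont=1.8591 V=1.8591[hold]; j=4 S=157.7325 intr=0.0000 cont=0.0000 V=0.0000[hold]; j=5 S=184.3456 intr=0.0000 cont=0.0000 V=0.0000[hold]  S*(5)=115.4777
k=4: j=0 S=91.3967 intr=37.7833 cont=36.0842 V=37.7833[EX]; j=1 S=106.8174 intr=22.3626 cont=20.6634 V=22.3626[EX]; j=2 S=124.8400 intr=4.3400 cont=6.9079 V=6.9079[hold]; j=3 S=145.9034 intr=0.0000 cont=0.7964 V=0.7964[hold]; j=4 S=170.5206 intr=0.0000 cont=0.0000 V=0.0000[hold]  S*(4)=106.8174
k=3: j=0 S=98.8067 intr=30.3733 cont=28.6742 V=30.3733[EX]; j=1 S=115.4777 intr=13.7023 cont=13.4373 V=13.7023[EX]; j=2 S=134.9614 intr=0.0000 cont=3.4039 V=3.4039[hold]; j=3 S=157.7325 intr=0.0000 cont=0.3411 V=0.3411[hold]  S*(3)=115.4777
k=2: j=0 S=106.8174 intr=22.3626 cont=20.6634 V=22.3626[EX]; j=1 S=124.8400 intr=4.3400 cont=7.7707 V=7.7707[hold]; j=2 S=145.9034 intr=0.0000 cont=1.6486 V=1.6486[hold]  S*(2)=106.8174
k=1: j=0 S=115.4777 intr=13.7023 cont=13.9192 V=13.9192[hold]; j=1 S=134.9614 intr=0.0000 cont=4.2494 V=4.2494[hold]  S*(1)=-
k=0: j=0 S=124.8400 intr=4.3400 cont=8.3357 V=8.3357[hold]  S*(0)=-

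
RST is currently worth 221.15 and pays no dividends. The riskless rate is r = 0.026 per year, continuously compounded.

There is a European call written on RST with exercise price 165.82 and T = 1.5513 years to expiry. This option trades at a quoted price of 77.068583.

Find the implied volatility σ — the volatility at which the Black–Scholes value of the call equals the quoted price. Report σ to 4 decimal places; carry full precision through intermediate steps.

At σ = 0.4152 the Black–Scholes value reproduces the quote:
σ√T = 0.4152·√1.5513 = 0.517137
d₁ = (ln(S/K) + (r+σ²/2)T) / (σ√T) = (ln(221.15/165.82) + (0.026+0.4152²/2)·1.5513) / 0.517137 = (0.287938 + 0.174049) / 0.517137 = 0.893356
d₂ = d₁ − σ√T = 0.893356 − 0.517137 = 0.376220
e^{−rT} = 0.960469
N(d₁) = 0.814167,  N(d₂) = 0.646623
V = S·N(d₁) − K·e^{−rT}·N(d₂) = 180.052994 − 102.984411 = 77.068583 (the observed quote) — the price is monotone increasing in volatility, hence this σ is the only solution

sigma = 0.4152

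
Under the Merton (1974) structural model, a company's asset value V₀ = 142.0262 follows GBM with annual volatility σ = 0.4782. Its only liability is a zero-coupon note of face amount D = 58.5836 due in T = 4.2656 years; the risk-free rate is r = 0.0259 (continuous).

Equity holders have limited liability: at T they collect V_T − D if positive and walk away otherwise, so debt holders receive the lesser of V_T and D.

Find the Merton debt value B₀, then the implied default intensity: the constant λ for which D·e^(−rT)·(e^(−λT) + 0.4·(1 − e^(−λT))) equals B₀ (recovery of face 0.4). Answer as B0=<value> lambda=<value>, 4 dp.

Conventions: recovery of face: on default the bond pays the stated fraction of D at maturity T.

Equity is a call on the firm's assets struck at D = 58.5836:
d₁ = [ln(V₀/D) + (r + σ²/2)T] / (σ√T)
   = [ln(142.0262/58.5836) + (0.0259 + 0.5·0.4782²)·4.2656] / (0.4782·√4.2656)
   = [0.885557 + 0.598198] / 0.987642 = 1.502320
d₂ = d₁ − σ√T = 1.502320 − 0.987642 = 0.514678
N(d₁) = 0.933493,  N(d₂) = 0.696611,  e^(−rT) = 0.895405
E₀ = V₀·N(d₁) − D·e^(−rT)·N(d₂)
   = 142.0262·0.933493 − 58.5836·0.895405·0.696611 = 96.038970
B₀ = V₀ − E₀ = 142.0262 − 96.038970 = 45.987230
e^(−λT) = (B₀·e^(rT)/D − 0.4)/(1 − 0.4) = (45.9872·1.116813/58.5836 − 0.4)/0.6 = 0.79446751
λ = −ln(0.79446751)/4.2656 = 0.053939

B0=45.9872 lambda=0.0539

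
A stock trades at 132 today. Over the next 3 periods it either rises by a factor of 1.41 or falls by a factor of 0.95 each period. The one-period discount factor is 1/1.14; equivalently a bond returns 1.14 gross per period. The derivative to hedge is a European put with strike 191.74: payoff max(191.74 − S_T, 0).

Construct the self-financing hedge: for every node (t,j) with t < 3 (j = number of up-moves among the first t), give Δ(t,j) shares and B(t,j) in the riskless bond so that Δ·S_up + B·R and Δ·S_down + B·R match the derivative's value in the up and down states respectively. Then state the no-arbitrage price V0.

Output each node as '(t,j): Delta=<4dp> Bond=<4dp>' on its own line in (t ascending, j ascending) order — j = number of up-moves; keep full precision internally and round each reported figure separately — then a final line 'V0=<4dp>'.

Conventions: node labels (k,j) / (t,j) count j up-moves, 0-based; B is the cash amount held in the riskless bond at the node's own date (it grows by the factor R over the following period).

No-arbitrage ⇒ martingale measure with p* = (R−d)/(u−d) = 0.4130.
Payoffs at expiry: V(3,0)=78.5665, V(3,1)=23.7667, V(3,2)=0.0000, V(3,3)=0.0000
Node (2,0) S=119.1300: V=(p*·23.7667+(1−p*)·78.5665)/1.14=49.0630; Δ=(23.7667−78.5665)/(167.9733−113.1735)=-1.0000; B=V−Δ·S=168.1930
Node (2,1) S=176.8140: V=(p*·0.0000+(1−p*)·23.7667)/1.14=12.2369; Δ=(0.0000−23.7667)/(249.3077−167.9733)=-0.2922; B=V−Δ·S=63.9036
Node (2,2) S=262.4292: V=(p*·0.0000+(1−p*)·0.0000)/1.14=0.0000; Δ=(0.0000−0.0000)/(370.0252−249.3077)=0.0000; B=V−Δ·S=0.0000
Node (1,0) S=125.4000: V=(p*·12.2369+(1−p*)·49.0630)/1.14=29.6949; Δ=(12.2369−49.0630)/(176.8140−119.1300)=-0.6384; B=V−Δ·S=109.7517
Node (1,1) S=186.1200: V=(p*·0.0000+(1−p*)·12.2369)/1.14=6.3004; Δ=(0.0000−12.2369)/(262.4292−176.8140)=-0.1429; B=V−Δ·S=32.9023
Node (0,0) S=132.0000: V=(p*·6.3004+(1−p*)·29.6949)/1.14=17.5719; Δ=(6.3004−29.6949)/(186.1200−125.4000)=-0.3853; B=V−Δ·S=68.4294
Check: Δ(0,0)·S0 + B(0,0) = 17.5719 = V0.

(0,0): Delta=-0.3853 Bond=68.4294
(1,0): Delta=-0.6384 Bond=109.7517
(1,1): Delta=-0.1429 Bond=32.9023
(2,0): Delta=-1.0000 Bond=168.1930
(2,1): Delta=-0.2922 Bond=63.9036
(2,2): Delta=0.0000 Bond=0.0000
V0=17.5719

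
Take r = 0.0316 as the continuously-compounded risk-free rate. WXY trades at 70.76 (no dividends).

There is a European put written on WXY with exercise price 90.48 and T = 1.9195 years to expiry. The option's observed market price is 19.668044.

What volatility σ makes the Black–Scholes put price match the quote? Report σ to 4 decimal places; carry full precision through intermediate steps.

sigma = 0.2575

At σ = 0.2575 the Black–Scholes value reproduces the quote:
σ√T = 0.2575·√1.9195 = 0.356756
d₁ = (ln(S/K) + (r+σ²/2)T) / (σ√T) = (ln(70.76/90.48) + (0.0316+0.2575²/2)·1.9195) / 0.356756 = (-0.245835 + 0.124294) / 0.356756 = -0.340685
d₂ = d₁ − σ√T = -0.340685 − 0.356756 = -0.697441
e^{−rT} = 0.941147
N(−d₁) = 0.633330,  N(−d₂) = 0.757237
V = K·e^{−rT}·N(−d₂) − S·N(−d₁) = 64.482443 − 44.814399 = 19.668044 (the observed quote) — the price is monotone increasing in volatility, hence this σ is the only solution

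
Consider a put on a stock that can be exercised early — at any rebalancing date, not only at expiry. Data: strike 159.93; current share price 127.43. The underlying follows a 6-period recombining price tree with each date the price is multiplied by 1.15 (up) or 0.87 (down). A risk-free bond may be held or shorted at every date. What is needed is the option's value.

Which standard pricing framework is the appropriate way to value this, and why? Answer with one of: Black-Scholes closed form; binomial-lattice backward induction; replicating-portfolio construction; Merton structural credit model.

framework: binomial-lattice backward induction

Key observation: the exercise right at every one of the 6 steps is what matters: each node needs max(159.93 − S, continuation), which only the stepwise tree valuation starting from spot 127.43 delivers.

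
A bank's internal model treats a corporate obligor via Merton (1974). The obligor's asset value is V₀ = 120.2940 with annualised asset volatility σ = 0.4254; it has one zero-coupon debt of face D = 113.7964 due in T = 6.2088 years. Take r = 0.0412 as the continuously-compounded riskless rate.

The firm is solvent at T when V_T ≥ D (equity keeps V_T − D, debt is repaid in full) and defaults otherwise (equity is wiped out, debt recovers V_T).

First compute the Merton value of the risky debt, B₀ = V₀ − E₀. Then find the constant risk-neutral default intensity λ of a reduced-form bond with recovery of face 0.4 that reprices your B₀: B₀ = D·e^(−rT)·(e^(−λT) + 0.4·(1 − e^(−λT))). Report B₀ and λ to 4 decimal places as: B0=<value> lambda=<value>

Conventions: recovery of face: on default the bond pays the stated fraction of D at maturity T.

Equity is a call on the firm's assets struck at D = 113.7964:
d₁ = [ln(V₀/D) + (r + σ²/2)T] / (σ√T)
   = [ln(120.2940/113.7964) + (0.0412 + 0.5·0.4254²)·6.2088] / (0.4254·√6.2088)
   = [0.055528 + 0.817591] / 1.059989 = 0.823705
d₂ = d₁ − σ√T = 0.823705 − 1.059989 = -0.236283
N(d₁) = 0.794947,  N(d₂) = 0.406606,  e^(−rT) = 0.774295
E₀ = V₀·N(d₁) − D·e^(−rT)·N(d₂)
   = 120.2940·0.794947 − 113.7964·0.774295·0.406606 = 59.800413
B₀ = V₀ − E₀ = 120.2940 − 59.800413 = 60.493587
e^(−λT) = (B₀·e^(rT)/D − 0.4)/(1 − 0.4) = (60.4936·1.291498/113.7964 − 0.4)/0.6 = 0.47758959
λ = −ln(0.47758959)/6.2088 = 0.119025

B0=60.4936 lambda=0.1190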